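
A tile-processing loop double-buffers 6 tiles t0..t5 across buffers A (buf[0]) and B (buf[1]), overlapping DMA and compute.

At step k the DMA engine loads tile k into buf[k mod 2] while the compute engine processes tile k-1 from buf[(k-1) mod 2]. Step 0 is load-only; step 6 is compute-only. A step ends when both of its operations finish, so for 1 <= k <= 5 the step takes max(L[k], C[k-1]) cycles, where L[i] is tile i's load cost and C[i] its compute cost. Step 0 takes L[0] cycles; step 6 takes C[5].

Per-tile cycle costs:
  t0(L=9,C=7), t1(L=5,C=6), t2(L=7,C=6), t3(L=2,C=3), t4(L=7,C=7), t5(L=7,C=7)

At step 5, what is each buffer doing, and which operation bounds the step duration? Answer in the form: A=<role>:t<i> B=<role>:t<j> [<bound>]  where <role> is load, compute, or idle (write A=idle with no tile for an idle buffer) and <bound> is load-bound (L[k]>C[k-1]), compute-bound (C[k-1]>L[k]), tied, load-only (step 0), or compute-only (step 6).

step 5: A=compute:t4 B=load:t5 [tied]

step 0: L[0]=9 → dur=9, Σ=9 | A=load:t0 B=idle [load-only]
step 1: L[1]=5 C[0]=7 → dur=7, Σ=16 | A=compute:t0 B=load:t1 [compute-bound]
step 2: L[2]=7 C[1]=6 → dur=7, Σ=23 | A=load:t2 B=compute:t1 [load-bound]
step 3: L[3]=2 C[2]=6 → dur=6, Σ=29 | A=compute:t2 B=load:t3 [compute-bound]
step 4: L[4]=7 C[3]=3 → dur=7, Σ=36 | A=load:t4 B=compute:t3 [load-bound]
step 5: L[5]=7 C[4]=7 → dur=7, Σ=43 | A=compute:t4 B=load:t5 [tied]
step 6: C[5]=7 → dur=7, Σ=50 | A=idle B=compute:t5 [compute-only]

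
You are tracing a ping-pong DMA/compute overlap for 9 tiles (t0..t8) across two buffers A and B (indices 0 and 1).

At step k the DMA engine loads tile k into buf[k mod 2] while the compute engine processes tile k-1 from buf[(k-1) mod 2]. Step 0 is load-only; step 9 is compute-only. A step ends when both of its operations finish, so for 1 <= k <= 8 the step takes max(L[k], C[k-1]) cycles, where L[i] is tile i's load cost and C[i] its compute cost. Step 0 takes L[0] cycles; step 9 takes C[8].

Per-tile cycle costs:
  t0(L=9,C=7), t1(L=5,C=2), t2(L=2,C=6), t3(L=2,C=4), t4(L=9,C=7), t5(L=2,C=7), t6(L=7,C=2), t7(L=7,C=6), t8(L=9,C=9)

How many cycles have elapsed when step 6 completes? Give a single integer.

  0. 9=9c; end=9; A:t0 B:-
  1. max(5,7)=7c; end=16; A:t0 B:t1
  2. max(2,2)=2c; end=18; A:t2 B:t1
  3. max(2,6)=6c; end=24; A:t2 B:t3
  4. max(9,4)=9c; end=33; A:t4 B:t3
  5. max(2,7)=7c; end=40; A:t4 B:t5
  6. max(7,7)=7c; end=47; A:t6 B:t5
  7. max(7,2)=7c; end=54; A:t6 B:t7
  8. max(9,6)=9c; end=63; A:t8 B:t7
  9. 9=9c; end=72; A:t8 B:t7

end_cycle[6] = 47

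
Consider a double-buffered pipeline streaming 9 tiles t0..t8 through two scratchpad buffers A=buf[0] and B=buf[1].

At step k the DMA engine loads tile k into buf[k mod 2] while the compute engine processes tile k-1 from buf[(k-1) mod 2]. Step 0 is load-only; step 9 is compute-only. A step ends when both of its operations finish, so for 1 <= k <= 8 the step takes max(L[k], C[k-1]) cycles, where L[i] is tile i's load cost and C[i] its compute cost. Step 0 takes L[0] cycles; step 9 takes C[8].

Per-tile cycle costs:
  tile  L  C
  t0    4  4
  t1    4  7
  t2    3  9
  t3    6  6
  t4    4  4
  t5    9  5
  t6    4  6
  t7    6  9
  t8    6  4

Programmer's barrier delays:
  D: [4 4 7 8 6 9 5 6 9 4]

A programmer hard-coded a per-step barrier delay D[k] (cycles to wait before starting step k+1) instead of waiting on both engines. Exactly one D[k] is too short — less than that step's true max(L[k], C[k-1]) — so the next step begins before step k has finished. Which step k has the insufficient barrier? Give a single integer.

step 0: need L[0]=4 = 4; D[0]=4 ok
step 1: need max(L[1]=4,C[0]=4) = 4; D[1]=4 ok
step 2: need max(L[2]=3,C[1]=7) = 7; D[2]=7 ok
step 3: need max(L[3]=6,C[2]=9) = 9; D[3]=8 SHORT
step 4: need max(L[4]=4,C[3]=6) = 6; D[4]=6 ok
step 5: need max(L[5]=9,C[4]=4) = 9; D[5]=9 ok
step 6: need max(L[6]=4,C[5]=5) = 5; D[6]=5 ok
step 7: need max(L[7]=6,C[6]=6) = 6; D[7]=6 ok
step 8: need max(L[8]=6,C[7]=9) = 9; D[8]=9 ok
step 9: need C[8]=4 = 4; D[9]=4 ok

hazard at step 3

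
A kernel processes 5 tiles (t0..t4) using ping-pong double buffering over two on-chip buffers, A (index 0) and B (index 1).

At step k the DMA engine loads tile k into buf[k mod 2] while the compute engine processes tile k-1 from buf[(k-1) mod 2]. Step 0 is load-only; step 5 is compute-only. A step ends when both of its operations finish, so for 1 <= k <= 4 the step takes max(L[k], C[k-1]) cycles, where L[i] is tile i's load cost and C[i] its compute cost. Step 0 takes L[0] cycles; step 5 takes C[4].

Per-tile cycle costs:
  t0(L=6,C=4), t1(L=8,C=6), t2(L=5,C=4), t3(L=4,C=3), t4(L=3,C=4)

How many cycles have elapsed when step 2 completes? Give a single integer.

end_cycle[2] = 20

[0] DMA t0→A (6c) ∥ CU idle ⇒ 6c, clock 6
[1] DMA t1→B (8c) ∥ CU A:t0 (4c) ⇒ 8c, clock 14
[2] DMA t2→A (5c) ∥ CU B:t1 (6c) ⇒ 6c, clock 20
[3] DMA t3→B (4c) ∥ CU A:t2 (4c) ⇒ 4c, clock 24
[4] DMA t4→A (3c) ∥ CU B:t3 (3c) ⇒ 3c, clock 27
[5] DMA idle ∥ CU A:t4 (4c) ⇒ 4c, clock 31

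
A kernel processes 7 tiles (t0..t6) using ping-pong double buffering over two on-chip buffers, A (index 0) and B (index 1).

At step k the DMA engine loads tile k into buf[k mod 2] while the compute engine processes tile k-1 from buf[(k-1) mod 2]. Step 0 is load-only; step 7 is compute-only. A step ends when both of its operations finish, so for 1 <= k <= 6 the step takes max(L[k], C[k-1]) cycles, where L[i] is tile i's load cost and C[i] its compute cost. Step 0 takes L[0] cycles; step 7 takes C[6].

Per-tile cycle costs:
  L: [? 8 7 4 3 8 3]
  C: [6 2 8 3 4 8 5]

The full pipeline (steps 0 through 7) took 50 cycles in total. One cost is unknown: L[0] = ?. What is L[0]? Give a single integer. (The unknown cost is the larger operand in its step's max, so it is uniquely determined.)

L[0] = 3

step 0 → dur = L[0]=? = L[0]  (unknown; binding)
step 1 → dur = max(L[1]=8, C[0]=6) = 8
step 2 → dur = max(L[2]=7, C[1]=2) = 7
step 3 → dur = max(L[3]=4, C[2]=8) = 8
step 4 → dur = max(L[4]=3, C[3]=3) = 3
step 5 → dur = max(L[5]=8, C[4]=4) = 8
step 6 → dur = max(L[6]=3, C[5]=8) = 8
step 7 → dur = C[6]=5 = 5
sum of known step durations = 47
dur[0] = total - known = 50 - 47 = 3
L[0] is the binding max in step 0, so L[0] = dur[0] = 3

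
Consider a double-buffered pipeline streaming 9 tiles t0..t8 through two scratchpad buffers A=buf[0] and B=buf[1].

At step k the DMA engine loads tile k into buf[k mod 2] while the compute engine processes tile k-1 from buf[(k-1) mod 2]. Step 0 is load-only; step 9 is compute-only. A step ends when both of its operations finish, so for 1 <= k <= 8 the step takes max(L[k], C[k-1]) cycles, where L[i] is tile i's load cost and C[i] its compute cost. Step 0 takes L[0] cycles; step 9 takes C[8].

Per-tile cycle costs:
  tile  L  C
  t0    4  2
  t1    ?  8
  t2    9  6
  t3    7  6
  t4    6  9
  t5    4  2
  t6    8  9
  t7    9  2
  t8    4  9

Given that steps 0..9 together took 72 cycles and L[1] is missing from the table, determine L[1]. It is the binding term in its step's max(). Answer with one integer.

step 0 → dur = L[0]=4 = 4
step 1 → dur = max(L[1]=?, C[0]=2) = L[1]  (unknown; binding)
step 2 → dur = max(L[2]=9, C[1]=8) = 9
step 3 → dur = max(L[3]=7, C[2]=6) = 7
step 4 → dur = max(L[4]=6, C[3]=6) = 6
step 5 → dur = max(L[5]=4, C[4]=9) = 9
step 6 → dur = max(L[6]=8, C[5]=2) = 8
step 7 → dur = max(L[7]=9, C[6]=9) = 9
step 8 → dur = max(L[8]=4, C[7]=2) = 4
step 9 → dur = C[8]=9 = 9
sum of known step durations = 65
dur[1] = total - known = 72 - 65 = 7
L[1] is the binding max in step 1, so L[1] = dur[1] = 7

L[1] = 7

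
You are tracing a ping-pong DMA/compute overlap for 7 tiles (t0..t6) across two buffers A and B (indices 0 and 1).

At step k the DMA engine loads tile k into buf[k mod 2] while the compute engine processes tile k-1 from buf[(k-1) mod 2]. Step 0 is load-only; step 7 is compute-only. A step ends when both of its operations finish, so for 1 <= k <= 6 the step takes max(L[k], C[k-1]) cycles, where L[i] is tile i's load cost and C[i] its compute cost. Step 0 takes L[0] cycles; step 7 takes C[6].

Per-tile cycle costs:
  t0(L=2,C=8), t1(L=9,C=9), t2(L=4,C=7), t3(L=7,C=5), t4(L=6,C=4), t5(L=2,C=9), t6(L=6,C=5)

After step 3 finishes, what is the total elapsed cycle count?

end_cycle[3] = 27

[0] DMA t0→A (2c) ∥ CU idle ⇒ 2c, clock 2
[1] DMA t1→B (9c) ∥ CU A:t0 (8c) ⇒ 9c, clock 11
[2] DMA t2→A (4c) ∥ CU B:t1 (9c) ⇒ 9c, clock 20
[3] DMA t3→B (7c) ∥ CU A:t2 (7c) ⇒ 7c, clock 27
[4] DMA t4→A (6c) ∥ CU B:t3 (5c) ⇒ 6c, clock 33
[5] DMA t5→B (2c) ∥ CU A:t4 (4c) ⇒ 4c, clock 37
[6] DMA t6→A (6c) ∥ CU B:t5 (9c) ⇒ 9c, clock 46
[7] DMA idle ∥ CU A:t6 (5c) ⇒ 5c, clock 51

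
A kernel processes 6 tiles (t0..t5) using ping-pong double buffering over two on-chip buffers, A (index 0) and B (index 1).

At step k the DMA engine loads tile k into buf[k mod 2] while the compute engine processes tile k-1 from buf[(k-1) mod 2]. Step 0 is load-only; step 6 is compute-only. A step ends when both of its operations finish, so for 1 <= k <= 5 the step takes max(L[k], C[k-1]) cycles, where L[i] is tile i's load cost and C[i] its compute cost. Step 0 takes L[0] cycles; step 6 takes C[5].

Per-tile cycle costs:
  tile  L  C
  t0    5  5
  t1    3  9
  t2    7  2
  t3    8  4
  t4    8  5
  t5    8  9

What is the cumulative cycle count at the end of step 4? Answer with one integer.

end_cycle[4] = 35

k=0 load=t0/5c comp=- wait=5 total=5
k=1 load=t1/3c comp=t0/5c wait=5 total=10
k=2 load=t2/7c comp=t1/9c wait=9 total=19
k=3 load=t3/8c comp=t2/2c wait=8 total=27
k=4 load=t4/8c comp=t3/4c wait=8 total=35
k=5 load=t5/8c comp=t4/5c wait=8 total=43
k=6 load=- comp=t5/9c wait=9 total=52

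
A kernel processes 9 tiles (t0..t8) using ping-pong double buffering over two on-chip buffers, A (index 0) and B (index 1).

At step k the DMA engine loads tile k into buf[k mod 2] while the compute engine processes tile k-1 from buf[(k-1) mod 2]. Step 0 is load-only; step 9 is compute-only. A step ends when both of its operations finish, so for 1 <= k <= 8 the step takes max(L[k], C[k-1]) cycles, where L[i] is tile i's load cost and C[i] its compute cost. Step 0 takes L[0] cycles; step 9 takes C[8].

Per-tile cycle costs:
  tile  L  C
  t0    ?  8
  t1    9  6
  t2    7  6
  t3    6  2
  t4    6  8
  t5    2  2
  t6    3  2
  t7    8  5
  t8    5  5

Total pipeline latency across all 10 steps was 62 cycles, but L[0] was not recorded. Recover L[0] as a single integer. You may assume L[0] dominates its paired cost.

step 0 | dur = L[0]=? = L[0]  (unknown; binding)
step 1 | dur = max(L[1]=9, C[0]=8) = 9
step 2 | dur = max(L[2]=7, C[1]=6) = 7
step 3 | dur = max(L[3]=6, C[2]=6) = 6
step 4 | dur = max(L[4]=6, C[3]=2) = 6
step 5 | dur = max(L[5]=2, C[4]=8) = 8
step 6 | dur = max(L[6]=3, C[5]=2) = 3
step 7 | dur = max(L[7]=8, C[6]=2) = 8
step 8 | dur = max(L[8]=5, C[7]=5) = 5
step 9 | dur = C[8]=5 = 5
sum of known step durations = 57
dur[0] = total - known = 62 - 57 = 5
L[0] is the binding max in step 0, so L[0] = dur[0] = 5

L[0] = 5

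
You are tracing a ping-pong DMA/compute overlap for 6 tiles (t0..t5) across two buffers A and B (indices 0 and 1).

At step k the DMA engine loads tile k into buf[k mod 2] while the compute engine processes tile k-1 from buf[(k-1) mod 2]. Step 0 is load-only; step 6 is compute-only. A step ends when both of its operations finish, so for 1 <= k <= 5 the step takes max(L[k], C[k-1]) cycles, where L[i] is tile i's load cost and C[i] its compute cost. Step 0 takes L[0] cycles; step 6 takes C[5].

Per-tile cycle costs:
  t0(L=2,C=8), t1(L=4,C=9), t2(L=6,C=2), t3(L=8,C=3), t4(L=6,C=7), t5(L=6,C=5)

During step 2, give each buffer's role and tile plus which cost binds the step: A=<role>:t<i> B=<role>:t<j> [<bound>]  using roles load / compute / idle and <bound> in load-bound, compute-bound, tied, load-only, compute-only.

step 2: A=load:t2 B=compute:t1 [compute-bound]

  0. 2=2c; end=2; A:t0 B:-
  1. max(4,8)=8c; end=10; A:t0 B:t1
  2. max(6,9)=9c; end=19; A:t2 B:t1
  3. max(8,2)=8c; end=27; A:t2 B:t3
  4. max(6,3)=6c; end=33; A:t4 B:t3
  5. max(6,7)=7c; end=40; A:t4 B:t5
  6. 5=5c; end=45; A:t4 B:t5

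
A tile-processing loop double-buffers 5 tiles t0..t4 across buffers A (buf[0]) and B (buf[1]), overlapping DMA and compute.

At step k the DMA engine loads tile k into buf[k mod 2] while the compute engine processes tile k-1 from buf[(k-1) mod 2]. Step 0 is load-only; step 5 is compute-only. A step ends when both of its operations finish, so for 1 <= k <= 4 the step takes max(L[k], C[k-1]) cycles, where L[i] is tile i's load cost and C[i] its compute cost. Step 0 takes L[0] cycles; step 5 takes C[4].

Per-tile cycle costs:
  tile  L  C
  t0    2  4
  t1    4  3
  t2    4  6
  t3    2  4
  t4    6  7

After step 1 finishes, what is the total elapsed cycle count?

end_cycle[1] = 6

k=0 load=t0/2c comp=- wait=2 total=2
k=1 load=t1/4c comp=t0/4c wait=4 total=6
k=2 load=t2/4c comp=t1/3c wait=4 total=10
k=3 load=t3/2c comp=t2/6c wait=6 total=16
k=4 load=t4/6c comp=t3/4c wait=6 total=22
k=5 load=- comp=t4/7c wait=7 total=29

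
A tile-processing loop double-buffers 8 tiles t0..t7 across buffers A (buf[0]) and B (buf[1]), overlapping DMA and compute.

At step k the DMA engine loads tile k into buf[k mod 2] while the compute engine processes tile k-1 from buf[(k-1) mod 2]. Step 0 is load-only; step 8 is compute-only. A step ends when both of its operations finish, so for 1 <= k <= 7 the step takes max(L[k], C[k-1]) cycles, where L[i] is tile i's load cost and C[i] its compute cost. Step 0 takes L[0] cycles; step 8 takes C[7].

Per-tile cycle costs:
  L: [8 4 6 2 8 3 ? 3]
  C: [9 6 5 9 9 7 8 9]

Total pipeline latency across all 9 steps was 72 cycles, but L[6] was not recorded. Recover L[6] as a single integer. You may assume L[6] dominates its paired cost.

step 0 = dur = L[0]=8 = 8
step 1 = dur = max(L[1]=4, C[0]=9) = 9
step 2 = dur = max(L[2]=6, C[1]=6) = 6
step 3 = dur = max(L[3]=2, C[2]=5) = 5
step 4 = dur = max(L[4]=8, C[3]=9) = 9
step 5 = dur = max(L[5]=3, C[4]=9) = 9
step 6 = dur = max(L[6]=?, C[5]=7) = L[6]  (unknown; binding)
step 7 = dur = max(L[7]=3, C[6]=8) = 8
step 8 = dur = C[7]=9 = 9
sum of known step durations = 63
dur[6] = total - known = 72 - 63 = 9
L[6] is the binding max in step 6, so L[6] = dur[6] = 9

L[6] = 9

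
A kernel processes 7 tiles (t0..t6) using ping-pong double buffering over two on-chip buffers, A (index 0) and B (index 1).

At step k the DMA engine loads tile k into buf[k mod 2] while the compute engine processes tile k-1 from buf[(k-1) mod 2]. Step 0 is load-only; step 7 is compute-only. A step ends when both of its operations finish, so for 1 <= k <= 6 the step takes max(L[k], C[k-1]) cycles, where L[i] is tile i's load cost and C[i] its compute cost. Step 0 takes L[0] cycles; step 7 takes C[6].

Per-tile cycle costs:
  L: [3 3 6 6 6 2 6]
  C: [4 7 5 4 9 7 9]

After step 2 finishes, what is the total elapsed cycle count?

end_cycle[2] = 14

  0. 3=3c; end=3; A:t0 B:-
  1. max(3,4)=4c; end=7; A:t0 B:t1
  2. max(6,7)=7c; end=14; A:t2 B:t1
  3. max(6,5)=6c; end=20; A:t2 B:t3
  4. max(6,4)=6c; end=26; A:t4 B:t3
  5. max(2,9)=9c; end=35; A:t4 B:t5
  6. max(6,7)=7c; end=42; A:t6 B:t5
  7. 9=9c; end=51; A:t6 B:t5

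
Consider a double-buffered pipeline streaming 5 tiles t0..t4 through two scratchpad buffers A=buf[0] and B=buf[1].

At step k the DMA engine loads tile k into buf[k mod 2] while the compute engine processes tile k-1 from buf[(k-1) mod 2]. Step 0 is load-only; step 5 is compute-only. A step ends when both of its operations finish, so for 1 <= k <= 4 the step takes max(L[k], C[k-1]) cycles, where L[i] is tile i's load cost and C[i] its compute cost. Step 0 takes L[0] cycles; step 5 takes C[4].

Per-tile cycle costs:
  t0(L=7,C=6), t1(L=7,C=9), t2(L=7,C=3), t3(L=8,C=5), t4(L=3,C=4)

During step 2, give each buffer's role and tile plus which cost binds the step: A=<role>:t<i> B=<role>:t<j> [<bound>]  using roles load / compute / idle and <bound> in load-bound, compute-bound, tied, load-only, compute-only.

k=0 load=t0/7c comp=- wait=7 total=7
k=1 load=t1/7c comp=t0/6c wait=7 total=14
k=2 load=t2/7c comp=t1/9c wait=9 total=23
k=3 load=t3/8c comp=t2/3c wait=8 total=31
k=4 load=t4/3c comp=t3/5c wait=5 total=36
k=5 load=- comp=t4/4c wait=4 total=40

step 2: A=load:t2 B=compute:t1 [compute-bound]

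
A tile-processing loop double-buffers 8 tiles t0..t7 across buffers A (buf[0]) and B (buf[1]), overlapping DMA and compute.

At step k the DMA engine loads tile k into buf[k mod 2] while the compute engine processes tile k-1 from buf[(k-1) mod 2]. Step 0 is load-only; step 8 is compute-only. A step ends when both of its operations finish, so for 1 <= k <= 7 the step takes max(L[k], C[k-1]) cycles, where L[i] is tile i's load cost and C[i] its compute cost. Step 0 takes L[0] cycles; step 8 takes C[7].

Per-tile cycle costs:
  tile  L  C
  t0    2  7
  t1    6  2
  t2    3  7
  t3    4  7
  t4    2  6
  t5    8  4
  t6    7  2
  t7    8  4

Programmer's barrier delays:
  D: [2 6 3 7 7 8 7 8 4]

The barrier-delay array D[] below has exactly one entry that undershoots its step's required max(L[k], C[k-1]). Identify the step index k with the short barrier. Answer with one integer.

hazard at step 1

[0] required=L[0]=2=2 vs D=2 ok
[1] required=max(L[1]=6,C[0]=7)=7 vs D=6 SHORT
[2] required=max(L[2]=3,C[1]=2)=3 vs D=3 ok
[3] required=max(L[3]=4,C[2]=7)=7 vs D=7 ok
[4] required=max(L[4]=2,C[3]=7)=7 vs D=7 ok
[5] required=max(L[5]=8,C[4]=6)=8 vs D=8 ok
[6] required=max(L[6]=7,C[5]=4)=7 vs D=7 ok
[7] required=max(L[7]=8,C[6]=2)=8 vs D=8 ok
[8] required=C[7]=4=4 vs D=4 ok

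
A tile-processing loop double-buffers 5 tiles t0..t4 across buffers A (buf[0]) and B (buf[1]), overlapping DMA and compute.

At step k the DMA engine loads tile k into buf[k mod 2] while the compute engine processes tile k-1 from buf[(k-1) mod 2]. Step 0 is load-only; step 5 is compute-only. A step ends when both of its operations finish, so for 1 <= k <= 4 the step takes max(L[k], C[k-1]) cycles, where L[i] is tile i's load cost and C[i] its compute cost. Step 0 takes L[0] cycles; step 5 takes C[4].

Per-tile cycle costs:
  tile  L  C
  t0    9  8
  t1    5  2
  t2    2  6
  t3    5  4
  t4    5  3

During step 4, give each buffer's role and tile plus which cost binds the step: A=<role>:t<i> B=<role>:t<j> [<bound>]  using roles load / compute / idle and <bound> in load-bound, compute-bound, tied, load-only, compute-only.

step 4: A=load:t4 B=compute:t3 [load-bound]

k=0 load=t0/9c comp=- wait=9 total=9
k=1 load=t1/5c comp=t0/8c wait=8 total=17
k=2 load=t2/2c comp=t1/2c wait=2 total=19
k=3 load=t3/5c comp=t2/6c wait=6 total=25
k=4 load=t4/5c comp=t3/4c wait=5 total=30
k=5 load=- comp=t4/3c wait=3 total=33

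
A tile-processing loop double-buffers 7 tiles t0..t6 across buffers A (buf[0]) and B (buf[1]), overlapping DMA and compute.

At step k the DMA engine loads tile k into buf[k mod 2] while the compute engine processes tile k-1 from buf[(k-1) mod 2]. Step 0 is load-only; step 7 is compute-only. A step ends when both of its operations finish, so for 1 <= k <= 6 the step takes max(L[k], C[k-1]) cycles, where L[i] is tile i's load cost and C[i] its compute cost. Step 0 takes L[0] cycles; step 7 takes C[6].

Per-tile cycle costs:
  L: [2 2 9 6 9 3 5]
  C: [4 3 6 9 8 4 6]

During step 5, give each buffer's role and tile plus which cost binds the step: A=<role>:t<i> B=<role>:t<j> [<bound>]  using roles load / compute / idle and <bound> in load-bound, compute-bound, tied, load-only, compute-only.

step 5: A=compute:t4 B=load:t5 [compute-bound]

  0. 2=2c; end=2; A:t0 B:-
  1. max(2,4)=4c; end=6; A:t0 B:t1
  2. max(9,3)=9c; end=15; A:t2 B:t1
  3. max(6,6)=6c; end=21; A:t2 B:t3
  4. max(9,9)=9c; end=30; A:t4 B:t3
  5. max(3,8)=8c; end=38; A:t4 B:t5
  6. max(5,4)=5c; end=43; A:t6 B:t5
  7. 6=6c; end=49; A:t6 B:t5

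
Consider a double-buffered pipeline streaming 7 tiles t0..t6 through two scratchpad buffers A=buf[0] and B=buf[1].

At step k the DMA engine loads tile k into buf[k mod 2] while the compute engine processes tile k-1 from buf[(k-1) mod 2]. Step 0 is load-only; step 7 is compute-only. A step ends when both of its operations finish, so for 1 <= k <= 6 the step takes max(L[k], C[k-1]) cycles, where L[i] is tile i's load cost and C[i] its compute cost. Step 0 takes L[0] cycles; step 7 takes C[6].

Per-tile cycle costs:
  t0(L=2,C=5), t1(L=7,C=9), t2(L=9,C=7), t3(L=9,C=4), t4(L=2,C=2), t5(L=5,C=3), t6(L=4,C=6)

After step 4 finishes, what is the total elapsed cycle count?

end_cycle[4] = 31

[0] DMA t0→A (2c) ∥ CU idle ⇒ 2c, clock 2
[1] DMA t1→B (7c) ∥ CU A:t0 (5c) ⇒ 7c, clock 9
[2] DMA t2→A (9c) ∥ CU B:t1 (9c) ⇒ 9c, clock 18
[3] DMA t3→B (9c) ∥ CU A:t2 (7c) ⇒ 9c, clock 27
[4] DMA t4→A (2c) ∥ CU B:t3 (4c) ⇒ 4c, clock 31
[5] DMA t5→B (5c) ∥ CU A:t4 (2c) ⇒ 5c, clock 36
[6] DMA t6→A (4c) ∥ CU B:t5 (3c) ⇒ 4c, clock 40
[7] DMA idle ∥ CU A:t6 (6c) ⇒ 6c, clock 46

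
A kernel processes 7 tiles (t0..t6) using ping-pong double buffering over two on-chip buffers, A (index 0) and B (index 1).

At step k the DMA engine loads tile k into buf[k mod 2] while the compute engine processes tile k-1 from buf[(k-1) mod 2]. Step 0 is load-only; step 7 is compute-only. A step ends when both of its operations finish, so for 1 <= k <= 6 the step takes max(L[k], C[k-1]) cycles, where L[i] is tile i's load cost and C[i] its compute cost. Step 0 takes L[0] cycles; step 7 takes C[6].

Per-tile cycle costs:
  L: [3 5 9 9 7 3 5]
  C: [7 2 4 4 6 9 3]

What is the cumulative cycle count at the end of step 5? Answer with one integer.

[0] DMA t0→A (3c) ∥ CU idle ⇒ 3c, clock 3
[1] DMA t1→B (5c) ∥ CU A:t0 (7c) ⇒ 7c, clock 10
[2] DMA t2→A (9c) ∥ CU B:t1 (2c) ⇒ 9c, clock 19
[3] DMA t3→B (9c) ∥ CU A:t2 (4c) ⇒ 9c, clock 28
[4] DMA t4→A (7c) ∥ CU B:t3 (4c) ⇒ 7c, clock 35
[5] DMA t5→B (3c) ∥ CU A:t4 (6c) ⇒ 6c, clock 41
[6] DMA t6→A (5c) ∥ CU B:t5 (9c) ⇒ 9c, clock 50
[7] DMA idle ∥ CU A:t6 (3c) ⇒ 3c, clock 53

end_cycle[5] = 41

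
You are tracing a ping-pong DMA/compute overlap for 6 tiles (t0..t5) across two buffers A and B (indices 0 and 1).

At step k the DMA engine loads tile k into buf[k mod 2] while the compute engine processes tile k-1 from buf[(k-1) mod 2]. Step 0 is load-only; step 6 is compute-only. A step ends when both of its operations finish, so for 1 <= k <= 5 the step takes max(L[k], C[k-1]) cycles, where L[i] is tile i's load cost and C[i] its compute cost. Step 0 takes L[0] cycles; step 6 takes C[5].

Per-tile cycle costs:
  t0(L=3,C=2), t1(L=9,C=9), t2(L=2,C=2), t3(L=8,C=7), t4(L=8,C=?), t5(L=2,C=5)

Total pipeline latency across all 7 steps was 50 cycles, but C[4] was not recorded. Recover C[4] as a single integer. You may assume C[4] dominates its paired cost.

step 0: dur = L[0]=3 = 3
step 1: dur = max(L[1]=9, C[0]=2) = 9
step 2: dur = max(L[2]=2, C[1]=9) = 9
step 3: dur = max(L[3]=8, C[2]=2) = 8
step 4: dur = max(L[4]=8, C[3]=7) = 8
step 5: dur = max(L[5]=2, C[4]=?) = C[4]  (unknown; binding)
step 6: dur = C[5]=5 = 5
sum of known step durations = 42
dur[5] = total - known = 50 - 42 = 8
C[4] is the binding max in step 5, so C[4] = dur[5] = 8

C[4] = 8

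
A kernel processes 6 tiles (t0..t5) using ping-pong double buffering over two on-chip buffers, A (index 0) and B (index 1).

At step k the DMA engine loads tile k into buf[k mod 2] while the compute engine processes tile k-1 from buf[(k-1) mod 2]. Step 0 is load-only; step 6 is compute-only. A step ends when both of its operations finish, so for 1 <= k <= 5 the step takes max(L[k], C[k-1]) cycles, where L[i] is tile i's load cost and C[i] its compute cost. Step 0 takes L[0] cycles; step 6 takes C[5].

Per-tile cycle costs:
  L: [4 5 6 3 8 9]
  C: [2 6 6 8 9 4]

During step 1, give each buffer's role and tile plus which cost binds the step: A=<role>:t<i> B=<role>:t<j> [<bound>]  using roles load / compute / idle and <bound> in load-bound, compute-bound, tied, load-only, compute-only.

step 1: A=compute:t0 B=load:t1 [load-bound]

k=0 load=t0/4c comp=- wait=4 total=4
k=1 load=t1/5c comp=t0/2c wait=5 total=9
k=2 load=t2/6c comp=t1/6c wait=6 total=15
k=3 load=t3/3c comp=t2/6c wait=6 total=21
k=4 load=t4/8c comp=t3/8c wait=8 total=29
k=5 load=t5/9c comp=t4/9c wait=9 total=38
k=6 load=- comp=t5/4c wait=4 total=42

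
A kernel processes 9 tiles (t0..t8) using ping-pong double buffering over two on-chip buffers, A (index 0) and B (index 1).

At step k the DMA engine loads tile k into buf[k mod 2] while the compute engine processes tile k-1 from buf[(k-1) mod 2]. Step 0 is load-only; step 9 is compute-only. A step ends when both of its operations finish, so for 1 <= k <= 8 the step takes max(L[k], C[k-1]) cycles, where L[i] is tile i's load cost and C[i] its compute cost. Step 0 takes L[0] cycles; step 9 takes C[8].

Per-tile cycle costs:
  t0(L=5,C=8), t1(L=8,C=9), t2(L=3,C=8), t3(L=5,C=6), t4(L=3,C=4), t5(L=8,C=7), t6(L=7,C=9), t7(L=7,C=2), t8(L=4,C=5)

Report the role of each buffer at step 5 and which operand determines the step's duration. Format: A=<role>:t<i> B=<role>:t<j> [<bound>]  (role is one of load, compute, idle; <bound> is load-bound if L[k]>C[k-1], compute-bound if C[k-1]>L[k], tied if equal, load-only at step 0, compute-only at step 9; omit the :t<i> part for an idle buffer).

[0] DMA t0→A (5c) ∥ CU idle ⇒ 5c, clock 5
[1] DMA t1→B (8c) ∥ CU A:t0 (8c) ⇒ 8c, clock 13
[2] DMA t2→A (3c) ∥ CU B:t1 (9c) ⇒ 9c, clock 22
[3] DMA t3→B (5c) ∥ CU A:t2 (8c) ⇒ 8c, clock 30
[4] DMA t4→A (3c) ∥ CU B:t3 (6c) ⇒ 6c, clock 36
[5] DMA t5→B (8c) ∥ CU A:t4 (4c) ⇒ 8c, clock 44
[6] DMA t6→A (7c) ∥ CU B:t5 (7c) ⇒ 7c, clock 51
[7] DMA t7→B (7c) ∥ CU A:t6 (9c) ⇒ 9c, clock 60
[8] DMA t8→A (4c) ∥ CU B:t7 (2c) ⇒ 4c, clock 64
[9] DMA idle ∥ CU A:t8 (5c) ⇒ 5c, clock 69

step 5: A=compute:t4 B=load:t5 [load-bound]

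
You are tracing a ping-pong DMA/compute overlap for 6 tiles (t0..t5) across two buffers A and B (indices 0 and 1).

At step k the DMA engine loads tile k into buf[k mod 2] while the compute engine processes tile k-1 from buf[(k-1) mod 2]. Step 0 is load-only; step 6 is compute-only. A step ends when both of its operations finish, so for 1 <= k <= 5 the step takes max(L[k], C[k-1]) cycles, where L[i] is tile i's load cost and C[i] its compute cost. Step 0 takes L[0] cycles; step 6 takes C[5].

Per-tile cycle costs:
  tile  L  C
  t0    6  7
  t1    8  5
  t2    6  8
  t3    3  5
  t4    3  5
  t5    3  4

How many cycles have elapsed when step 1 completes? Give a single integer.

  0. 6=6c; end=6; A:t0 B:-
  1. max(8,7)=8c; end=14; A:t0 B:t1
  2. max(6,5)=6c; end=20; A:t2 B:t1
  3. max(3,8)=8c; end=28; A:t2 B:t3
  4. max(3,5)=5c; end=33; A:t4 B:t3
  5. max(3,5)=5c; end=38; A:t4 B:t5
  6. 4=4c; end=42; A:t4 B:t5

end_cycle[1] = 14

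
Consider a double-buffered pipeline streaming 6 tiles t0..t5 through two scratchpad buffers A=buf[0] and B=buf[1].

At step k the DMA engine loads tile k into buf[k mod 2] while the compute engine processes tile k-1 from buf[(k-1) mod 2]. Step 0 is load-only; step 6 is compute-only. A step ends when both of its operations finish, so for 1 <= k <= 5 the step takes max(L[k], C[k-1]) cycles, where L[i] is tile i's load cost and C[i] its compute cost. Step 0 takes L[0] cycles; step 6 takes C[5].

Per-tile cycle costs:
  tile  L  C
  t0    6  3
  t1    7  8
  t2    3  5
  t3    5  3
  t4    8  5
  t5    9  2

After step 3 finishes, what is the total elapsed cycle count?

end_cycle[3] = 26

[0] DMA t0→A (6c) ∥ CU idle ⇒ 6c, clock 6
[1] DMA t1→B (7c) ∥ CU A:t0 (3c) ⇒ 7c, clock 13
[2] DMA t2→A (3c) ∥ CU B:t1 (8c) ⇒ 8c, clock 21
[3] DMA t3→B (5c) ∥ CU A:t2 (5c) ⇒ 5c, clock 26
[4] DMA t4→A (8c) ∥ CU B:t3 (3c) ⇒ 8c, clock 34
[5] DMA t5→B (9c) ∥ CU A:t4 (5c) ⇒ 9c, clock 43
[6] DMA idle ∥ CU B:t5 (2c) ⇒ 2c, clock 45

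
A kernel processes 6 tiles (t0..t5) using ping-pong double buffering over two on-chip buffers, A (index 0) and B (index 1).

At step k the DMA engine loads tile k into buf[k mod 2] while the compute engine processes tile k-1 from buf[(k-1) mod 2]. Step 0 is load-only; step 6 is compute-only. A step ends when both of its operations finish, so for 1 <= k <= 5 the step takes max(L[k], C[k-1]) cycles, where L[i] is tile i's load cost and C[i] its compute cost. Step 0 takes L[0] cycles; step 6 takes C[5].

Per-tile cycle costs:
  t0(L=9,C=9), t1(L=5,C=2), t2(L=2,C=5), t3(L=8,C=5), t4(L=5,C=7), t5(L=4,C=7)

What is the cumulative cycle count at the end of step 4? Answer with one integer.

end_cycle[4] = 33

k=0 load=t0/9c comp=- wait=9 total=9
k=1 load=t1/5c comp=t0/9c wait=9 total=18
k=2 load=t2/2c comp=t1/2c wait=2 total=20
k=3 load=t3/8c comp=t2/5c wait=8 total=28
k=4 load=t4/5c comp=t3/5c wait=5 total=33
k=5 load=t5/4c comp=t4/7c wait=7 total=40
k=6 load=- comp=t5/7c wait=7 total=47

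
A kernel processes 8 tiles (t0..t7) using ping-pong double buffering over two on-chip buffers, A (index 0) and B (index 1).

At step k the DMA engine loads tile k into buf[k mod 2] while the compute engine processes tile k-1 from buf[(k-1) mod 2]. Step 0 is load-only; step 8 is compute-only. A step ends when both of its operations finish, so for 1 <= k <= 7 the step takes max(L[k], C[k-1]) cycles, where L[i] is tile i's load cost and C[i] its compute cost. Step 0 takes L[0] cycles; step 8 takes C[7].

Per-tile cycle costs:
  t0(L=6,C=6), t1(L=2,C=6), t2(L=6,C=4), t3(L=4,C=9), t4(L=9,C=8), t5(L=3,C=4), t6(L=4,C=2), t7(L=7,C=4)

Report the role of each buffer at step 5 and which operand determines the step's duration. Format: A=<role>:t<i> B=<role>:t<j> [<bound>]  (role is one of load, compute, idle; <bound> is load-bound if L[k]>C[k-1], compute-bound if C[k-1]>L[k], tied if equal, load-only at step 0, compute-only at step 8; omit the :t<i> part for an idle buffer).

step 5: A=compute:t4 B=load:t5 [compute-bound]

[0] DMA t0→A (6c) ∥ CU idle ⇒ 6c, clock 6
[1] DMA t1→B (2c) ∥ CU A:t0 (6c) ⇒ 6c, clock 12
[2] DMA t2→A (6c) ∥ CU B:t1 (6c) ⇒ 6c, clock 18
[3] DMA t3→B (4c) ∥ CU A:t2 (4c) ⇒ 4c, clock 22
[4] DMA t4→A (9c) ∥ CU B:t3 (9c) ⇒ 9c, clock 31
[5] DMA t5→B (3c) ∥ CU A:t4 (8c) ⇒ 8c, clock 39
[6] DMA t6→A (4c) ∥ CU B:t5 (4c) ⇒ 4c, clock 43
[7] DMA t7→B (7c) ∥ CU A:t6 (2c) ⇒ 7c, clock 50
[8] DMA idle ∥ CU B:t7 (4c) ⇒ 4c, clock 54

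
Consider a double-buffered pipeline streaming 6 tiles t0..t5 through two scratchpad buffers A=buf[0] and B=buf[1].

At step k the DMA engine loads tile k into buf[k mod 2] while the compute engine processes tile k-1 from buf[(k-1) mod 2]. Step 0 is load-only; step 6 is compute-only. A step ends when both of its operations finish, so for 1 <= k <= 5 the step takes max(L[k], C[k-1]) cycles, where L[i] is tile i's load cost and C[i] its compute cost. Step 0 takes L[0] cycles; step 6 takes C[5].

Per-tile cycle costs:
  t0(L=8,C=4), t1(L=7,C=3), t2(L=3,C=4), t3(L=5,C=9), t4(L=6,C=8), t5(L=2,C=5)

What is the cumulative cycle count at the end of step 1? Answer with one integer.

[0] DMA t0→A (8c) ∥ CU idle ⇒ 8c, clock 8
[1] DMA t1→B (7c) ∥ CU A:t0 (4c) ⇒ 7c, clock 15
[2] DMA t2→A (3c) ∥ CU B:t1 (3c) ⇒ 3c, clock 18
[3] DMA t3→B (5c) ∥ CU A:t2 (4c) ⇒ 5c, clock 23
[4] DMA t4→A (6c) ∥ CU B:t3 (9c) ⇒ 9c, clock 32
[5] DMA t5→B (2c) ∥ CU A:t4 (8c) ⇒ 8c, clock 40
[6] DMA idle ∥ CU B:t5 (5c) ⇒ 5c, clock 45

end_cycle[1] = 15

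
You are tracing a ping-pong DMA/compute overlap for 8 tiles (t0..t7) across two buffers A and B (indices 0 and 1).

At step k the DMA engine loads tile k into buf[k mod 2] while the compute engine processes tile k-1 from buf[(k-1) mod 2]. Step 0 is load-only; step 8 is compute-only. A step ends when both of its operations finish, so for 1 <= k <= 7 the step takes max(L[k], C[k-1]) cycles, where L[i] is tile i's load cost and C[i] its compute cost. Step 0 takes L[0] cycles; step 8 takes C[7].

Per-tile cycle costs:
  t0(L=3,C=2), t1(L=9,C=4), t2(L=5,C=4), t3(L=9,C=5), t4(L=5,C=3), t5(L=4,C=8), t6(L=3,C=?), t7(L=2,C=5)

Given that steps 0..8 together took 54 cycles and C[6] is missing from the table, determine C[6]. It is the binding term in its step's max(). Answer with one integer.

C[6] = 6

step 0: dur = L[0]=3 = 3
step 1: dur = max(L[1]=9, C[0]=2) = 9
step 2: dur = max(L[2]=5, C[1]=4) = 5
step 3: dur = max(L[3]=9, C[2]=4) = 9
step 4: dur = max(L[4]=5, C[3]=5) = 5
step 5: dur = max(L[5]=4, C[4]=3) = 4
step 6: dur = max(L[6]=3, C[5]=8) = 8
step 7: dur = max(L[7]=2, C[6]=?) = C[6]  (unknown; binding)
step 8: dur = C[7]=5 = 5
sum of known step durations = 48
dur[7] = total - known = 54 - 48 = 6
C[6] is the binding max in step 7, so C[6] = dur[7] = 6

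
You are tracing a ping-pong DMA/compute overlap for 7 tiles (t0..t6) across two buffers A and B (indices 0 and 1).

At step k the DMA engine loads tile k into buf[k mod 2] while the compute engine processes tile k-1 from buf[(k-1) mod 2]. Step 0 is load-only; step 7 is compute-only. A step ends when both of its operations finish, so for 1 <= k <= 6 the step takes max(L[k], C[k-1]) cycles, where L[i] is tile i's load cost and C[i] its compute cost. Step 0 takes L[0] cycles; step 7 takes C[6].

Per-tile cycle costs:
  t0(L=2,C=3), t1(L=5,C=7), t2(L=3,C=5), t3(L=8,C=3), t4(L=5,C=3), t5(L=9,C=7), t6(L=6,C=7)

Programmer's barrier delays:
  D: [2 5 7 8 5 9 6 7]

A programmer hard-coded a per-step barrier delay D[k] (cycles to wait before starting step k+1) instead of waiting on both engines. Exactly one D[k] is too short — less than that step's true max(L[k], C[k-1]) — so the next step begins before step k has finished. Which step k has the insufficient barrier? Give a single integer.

step 0: need L[0]=2 = 2; D[0]=2 ok
step 1: need max(L[1]=5,C[0]=3) = 5; D[1]=5 ok
step 2: need max(L[2]=3,C[1]=7) = 7; D[2]=7 ok
step 3: need max(L[3]=8,C[2]=5) = 8; D[3]=8 ok
step 4: need max(L[4]=5,C[3]=3) = 5; D[4]=5 ok
step 5: need max(L[5]=9,C[4]=3) = 9; D[5]=9 ok
step 6: need max(L[6]=6,C[5]=7) = 7; D[6]=6 SHORT
step 7: need C[6]=7 = 7; D[7]=7 ok

hazard at step 6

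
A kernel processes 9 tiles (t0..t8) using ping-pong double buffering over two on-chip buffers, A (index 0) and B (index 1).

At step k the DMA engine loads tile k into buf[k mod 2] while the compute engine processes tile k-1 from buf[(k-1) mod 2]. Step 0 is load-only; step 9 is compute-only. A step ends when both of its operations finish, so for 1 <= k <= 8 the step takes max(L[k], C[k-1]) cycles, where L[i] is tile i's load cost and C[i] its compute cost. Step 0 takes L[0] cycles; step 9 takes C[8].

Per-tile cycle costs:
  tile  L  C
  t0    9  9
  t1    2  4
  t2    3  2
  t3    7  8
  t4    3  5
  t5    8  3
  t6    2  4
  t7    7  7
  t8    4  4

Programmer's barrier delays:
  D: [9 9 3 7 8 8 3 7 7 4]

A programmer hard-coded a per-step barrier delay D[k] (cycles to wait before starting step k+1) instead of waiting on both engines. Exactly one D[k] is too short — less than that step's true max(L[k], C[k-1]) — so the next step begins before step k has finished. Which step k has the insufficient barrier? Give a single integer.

hazard at step 2

step 0: need L[0]=9 = 9; D[0]=9 ok
step 1: need max(L[1]=2,C[0]=9) = 9; D[1]=9 ok
step 2: need max(L[2]=3,C[1]=4) = 4; D[2]=3 SHORT
step 3: need max(L[3]=7,C[2]=2) = 7; D[3]=7 ok
step 4: need max(L[4]=3,C[3]=8) = 8; D[4]=8 ok
step 5: need max(L[5]=8,C[4]=5) = 8; D[5]=8 ok
step 6: need max(L[6]=2,C[5]=3) = 3; D[6]=3 ok
step 7: need max(L[7]=7,C[6]=4) = 7; D[7]=7 ok
step 8: need max(L[8]=4,C[7]=7) = 7; D[8]=7 ok
step 9: need C[8]=4 = 4; D[9]=4 ok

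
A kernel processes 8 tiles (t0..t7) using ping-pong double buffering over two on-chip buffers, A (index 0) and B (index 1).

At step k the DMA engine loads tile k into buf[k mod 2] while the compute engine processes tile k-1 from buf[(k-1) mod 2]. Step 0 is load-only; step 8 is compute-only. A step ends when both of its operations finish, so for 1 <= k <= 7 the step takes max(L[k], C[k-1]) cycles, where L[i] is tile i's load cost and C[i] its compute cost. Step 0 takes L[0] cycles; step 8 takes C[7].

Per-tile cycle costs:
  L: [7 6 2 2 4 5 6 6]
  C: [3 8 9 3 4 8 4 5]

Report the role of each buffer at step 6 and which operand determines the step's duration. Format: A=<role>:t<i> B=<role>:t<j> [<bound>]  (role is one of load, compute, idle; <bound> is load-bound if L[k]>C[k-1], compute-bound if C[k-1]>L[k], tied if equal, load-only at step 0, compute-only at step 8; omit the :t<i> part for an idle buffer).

step 6: A=load:t6 B=compute:t5 [compute-bound]

[0] DMA t0→A (7c) ∥ CU idle ⇒ 7c, clock 7
[1] DMA t1→B (6c) ∥ CU A:t0 (3c) ⇒ 6c, clock 13
[2] DMA t2→A (2c) ∥ CU B:t1 (8c) ⇒ 8c, clock 21
[3] DMA t3→B (2c) ∥ CU A:t2 (9c) ⇒ 9c, clock 30
[4] DMA t4→A (4c) ∥ CU B:t3 (3c) ⇒ 4c, clock 34
[5] DMA t5→B (5c) ∥ CU A:t4 (4c) ⇒ 5c, clock 39
[6] DMA t6→A (6c) ∥ CU B:t5 (8c) ⇒ 8c, clock 47
[7] DMA t7→B (6c) ∥ CU A:t6 (4c) ⇒ 6c, clock 53
[8] DMA idle ∥ CU B:t7 (5c) ⇒ 5c, clock 58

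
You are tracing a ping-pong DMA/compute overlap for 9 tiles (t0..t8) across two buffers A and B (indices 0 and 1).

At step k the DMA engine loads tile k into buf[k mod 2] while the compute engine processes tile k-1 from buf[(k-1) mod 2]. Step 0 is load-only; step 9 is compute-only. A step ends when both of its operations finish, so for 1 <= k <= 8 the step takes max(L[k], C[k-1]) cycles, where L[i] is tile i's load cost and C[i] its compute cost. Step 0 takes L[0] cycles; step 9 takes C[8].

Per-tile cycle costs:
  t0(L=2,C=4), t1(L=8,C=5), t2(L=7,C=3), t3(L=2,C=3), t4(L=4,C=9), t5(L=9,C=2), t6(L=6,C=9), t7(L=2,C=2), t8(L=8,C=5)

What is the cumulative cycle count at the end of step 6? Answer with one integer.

end_cycle[6] = 39

[0] DMA t0→A (2c) ∥ CU idle ⇒ 2c, clock 2
[1] DMA t1→B (8c) ∥ CU A:t0 (4c) ⇒ 8c, clock 10
[2] DMA t2→A (7c) ∥ CU B:t1 (5c) ⇒ 7c, clock 17
[3] DMA t3→B (2c) ∥ CU A:t2 (3c) ⇒ 3c, clock 20
[4] DMA t4→A (4c) ∥ CU B:t3 (3c) ⇒ 4c, clock 24
[5] DMA t5→B (9c) ∥ CU A:t4 (9c) ⇒ 9c, clock 33
[6] DMA t6→A (6c) ∥ CU B:t5 (2c) ⇒ 6c, clock 39
[7] DMA t7→B (2c) ∥ CU A:t6 (9c) ⇒ 9c, clock 48
[8] DMA t8→A (8c) ∥ CU B:t7 (2c) ⇒ 8c, clock 56
[9] DMA idle ∥ CU A:t8 (5c) ⇒ 5c, clock 61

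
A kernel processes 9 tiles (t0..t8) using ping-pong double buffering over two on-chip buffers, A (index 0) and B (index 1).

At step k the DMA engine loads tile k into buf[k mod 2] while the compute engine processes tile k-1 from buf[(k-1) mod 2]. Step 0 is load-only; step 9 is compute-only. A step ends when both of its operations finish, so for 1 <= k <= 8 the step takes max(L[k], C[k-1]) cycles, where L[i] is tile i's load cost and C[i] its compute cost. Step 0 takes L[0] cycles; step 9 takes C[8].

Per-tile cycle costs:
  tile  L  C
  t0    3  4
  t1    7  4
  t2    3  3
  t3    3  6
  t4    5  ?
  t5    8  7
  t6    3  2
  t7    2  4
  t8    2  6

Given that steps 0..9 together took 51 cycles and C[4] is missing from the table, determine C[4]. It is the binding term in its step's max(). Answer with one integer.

C[4] = 9

step 0: dur = L[0]=3 = 3
step 1: dur = max(L[1]=7, C[0]=4) = 7
step 2: dur = max(L[2]=3, C[1]=4) = 4
step 3: dur = max(L[3]=3, C[2]=3) = 3
step 4: dur = max(L[4]=5, C[3]=6) = 6
step 5: dur = max(L[5]=8, C[4]=?) = C[4]  (unknown; binding)
step 6: dur = max(L[6]=3, C[5]=7) = 7
step 7: dur = max(L[7]=2, C[6]=2) = 2
step 8: dur = max(L[8]=2, C[7]=4) = 4
step 9: dur = C[8]=6 = 6
sum of known step durations = 42
dur[5] = total - known = 51 - 42 = 9
C[4] is the binding max in step 5, so C[4] = dur[5] = 9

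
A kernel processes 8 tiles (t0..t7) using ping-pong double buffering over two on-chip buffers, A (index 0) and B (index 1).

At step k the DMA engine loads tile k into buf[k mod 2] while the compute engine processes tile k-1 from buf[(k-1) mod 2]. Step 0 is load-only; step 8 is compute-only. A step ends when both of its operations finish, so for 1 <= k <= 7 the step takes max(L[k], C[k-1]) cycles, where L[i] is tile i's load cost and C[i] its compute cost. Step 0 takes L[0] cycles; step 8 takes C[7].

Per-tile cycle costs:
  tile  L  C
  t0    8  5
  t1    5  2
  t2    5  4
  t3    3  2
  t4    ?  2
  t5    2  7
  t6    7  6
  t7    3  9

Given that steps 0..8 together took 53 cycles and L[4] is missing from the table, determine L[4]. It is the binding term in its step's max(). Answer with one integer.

step 0 = dur = L[0]=8 = 8
step 1 = dur = max(L[1]=5, C[0]=5) = 5
step 2 = dur = max(L[2]=5, C[1]=2) = 5
step 3 = dur = max(L[3]=3, C[2]=4) = 4
step 4 = dur = max(L[4]=?, C[3]=2) = L[4]  (unknown; binding)
step 5 = dur = max(L[5]=2, C[4]=2) = 2
step 6 = dur = max(L[6]=7, C[5]=7) = 7
step 7 = dur = max(L[7]=3, C[6]=6) = 6
step 8 = dur = C[7]=9 = 9
sum of known step durations = 46
dur[4] = total - known = 53 - 46 = 7
L[4] is the binding max in step 4, so L[4] = dur[4] = 7

L[4] = 7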